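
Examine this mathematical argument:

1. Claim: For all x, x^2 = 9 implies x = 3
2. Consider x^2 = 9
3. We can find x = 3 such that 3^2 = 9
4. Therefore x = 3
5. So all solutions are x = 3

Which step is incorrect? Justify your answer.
Step 4: Therefore x = 3

Step 4 incorrectly concludes that x = 3 is the only solution. The proof shows that x = 3 is A solution (existence), but does not show it is the ONLY solution (uniqueness). In fact, x = -3 is also a solution since (-3)^2 = 9. Finding one solution doesn't prove there are no others.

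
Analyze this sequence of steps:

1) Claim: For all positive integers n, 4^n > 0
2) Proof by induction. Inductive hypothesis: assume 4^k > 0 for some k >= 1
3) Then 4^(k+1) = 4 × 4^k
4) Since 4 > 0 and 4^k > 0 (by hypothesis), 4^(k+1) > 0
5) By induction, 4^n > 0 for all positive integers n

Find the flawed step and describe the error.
Step 5: By induction, 4^n > 0 for all positive integers n

Step 5 concludes the proof by induction, but no base case was ever established. A valid induction proof requires: (1) a base case proving 4^1 > 0, and (2) an inductive step showing IF 4^k > 0 THEN 4^(k+1) > 0. Steps 2-4 correctly establish the inductive step, but without the base case the conclusion in step 5 does not follow.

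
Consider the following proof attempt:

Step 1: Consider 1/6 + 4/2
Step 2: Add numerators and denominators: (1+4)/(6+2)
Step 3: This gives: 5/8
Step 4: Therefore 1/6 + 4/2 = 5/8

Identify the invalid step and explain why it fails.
Step 2: Add numerators and denominators: (1+4)/(6+2)

Step 2 incorrectly adds fractions by separately adding numerators and denominators. This is wrong. The correct method requires a common denominator: 1/6 + 4/2 = (1×2 + 4×6)/(6×2) = 26/12 = 13/6. The method used gives 5/8, which is different.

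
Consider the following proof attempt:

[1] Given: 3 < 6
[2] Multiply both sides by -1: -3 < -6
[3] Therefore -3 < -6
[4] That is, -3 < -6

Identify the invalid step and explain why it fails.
Step 2: Multiply both sides by -1: -3 < -6

Step 2 multiplies both sides by -1 but fails to reverse the inequality sign. When multiplying (or dividing) an inequality by a negative number, the direction must be reversed. Since 3 < 6, we should get -3 > -6, i.e., -3 > -6.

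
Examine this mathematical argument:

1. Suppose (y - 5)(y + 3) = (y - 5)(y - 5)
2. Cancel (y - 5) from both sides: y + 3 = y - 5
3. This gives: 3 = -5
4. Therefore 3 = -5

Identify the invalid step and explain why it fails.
Step 2: Cancel (y - 5) from both sides: y + 3 = y - 5

Step 2 cancels (y - 5) from both sides. This is only valid if (y - 5) ≠ 0, i.e., y ≠ 5. When y = 5, both sides equal zero regardless of the other factors. The correct approach requires considering y = 5 as a separate case.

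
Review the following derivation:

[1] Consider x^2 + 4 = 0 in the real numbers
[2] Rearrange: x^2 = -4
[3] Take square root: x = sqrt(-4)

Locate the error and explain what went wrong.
Step 3: Take square root: x = sqrt(-4)

Step 3 takes the square root of -4, which is negative. In the real number system, the square root of a negative number is undefined. The equation x^2 + 4 = 0 has no real solutions. Square roots of negative numbers only exist in the complex numbers.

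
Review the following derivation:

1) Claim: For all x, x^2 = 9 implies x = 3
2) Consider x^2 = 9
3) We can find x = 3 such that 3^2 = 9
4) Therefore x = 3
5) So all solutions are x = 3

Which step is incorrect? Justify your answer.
Step 4: Therefore x = 3

Step 4 incorrectly concludes that x = 3 is the only solution. The proof shows that x = 3 is A solution (existence), but does not show it is the ONLY solution (uniqueness). In fact, x = -3 is also a solution since (-3)^2 = 9. Finding one solution doesn't prove there are no others.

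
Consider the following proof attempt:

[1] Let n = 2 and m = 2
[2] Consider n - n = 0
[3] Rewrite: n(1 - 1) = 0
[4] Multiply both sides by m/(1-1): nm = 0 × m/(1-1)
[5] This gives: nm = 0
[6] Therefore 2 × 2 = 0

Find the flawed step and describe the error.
Step 4: Multiply both sides by m/(1-1): nm = 0 × m/(1-1)

Step 4 multiplies both sides by m/(1-1). However, 1-1 = 0, so this is multiplication by m/0, which is undefined. We cannot multiply by an undefined expression.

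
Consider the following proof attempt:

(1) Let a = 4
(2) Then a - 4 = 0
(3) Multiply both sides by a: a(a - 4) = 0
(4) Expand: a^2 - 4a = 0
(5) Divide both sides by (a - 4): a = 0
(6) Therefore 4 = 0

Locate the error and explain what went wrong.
Step 5: Divide both sides by (a - 4): a = 0

Step 5 divides both sides by (a - 4). However, since a = 4, we have (a - 4) = 0. Division by zero is undefined, making this step invalid.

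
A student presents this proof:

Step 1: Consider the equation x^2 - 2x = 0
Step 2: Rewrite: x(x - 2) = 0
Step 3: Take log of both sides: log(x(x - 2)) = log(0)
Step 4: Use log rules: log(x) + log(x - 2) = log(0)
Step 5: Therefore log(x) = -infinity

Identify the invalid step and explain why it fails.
Step 3: Take log of both sides: log(x(x - 2)) = log(0)

Step 3 takes the logarithm of both sides, resulting in log(0) on the right side. The logarithm is only defined for positive numbers; log(0) is undefined (approaches negative infinity). This operation is invalid.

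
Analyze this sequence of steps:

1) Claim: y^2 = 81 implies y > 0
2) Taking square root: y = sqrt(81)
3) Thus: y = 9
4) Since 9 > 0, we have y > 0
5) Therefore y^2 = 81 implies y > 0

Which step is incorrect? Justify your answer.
Step 2: Taking square root: y = sqrt(81)

Step 2 takes the square root and assumes the positive root only. The equation y^2 = 81 actually has two solutions: y = 9 and y = -9. The proof silently assumes y > 0 without justification, then uses this assumption to conclude y > 0, which is circular. The counterexample y = -9 shows the claim is false.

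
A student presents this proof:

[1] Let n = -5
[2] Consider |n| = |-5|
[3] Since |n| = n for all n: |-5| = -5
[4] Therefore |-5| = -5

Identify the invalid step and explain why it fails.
Step 3: Since |n| = n for all n: |-5| = -5

Step 3 incorrectly states that |n| = n for all n. The correct definition is |n| = n when n >= 0, and |n| = -n when n < 0. Since -5 < 0, we have |-5| = -(-5) = 5, not -5.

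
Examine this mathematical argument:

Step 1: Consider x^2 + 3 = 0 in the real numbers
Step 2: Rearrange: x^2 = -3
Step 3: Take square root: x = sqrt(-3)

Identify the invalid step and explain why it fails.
Step 3: Take square root: x = sqrt(-3)

Step 3 takes the square root of -3, which is negative. In the real number system, the square root of a negative number is undefined. The equation x^2 + 3 = 0 has no real solutions. Square roots of negative numbers only exist in the complex numbers.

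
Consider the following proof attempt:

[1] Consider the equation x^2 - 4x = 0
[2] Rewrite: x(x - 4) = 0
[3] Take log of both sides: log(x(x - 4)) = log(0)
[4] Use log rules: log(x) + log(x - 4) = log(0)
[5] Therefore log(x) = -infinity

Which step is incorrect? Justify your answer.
Step 3: Take log of both sides: log(x(x - 4)) = log(0)

Step 3 takes the logarithm of both sides, resulting in log(0) on the right side. The logarithm is only defined for positive numbers; log(0) is undefined (approaches negative infinity). This operation is invalid.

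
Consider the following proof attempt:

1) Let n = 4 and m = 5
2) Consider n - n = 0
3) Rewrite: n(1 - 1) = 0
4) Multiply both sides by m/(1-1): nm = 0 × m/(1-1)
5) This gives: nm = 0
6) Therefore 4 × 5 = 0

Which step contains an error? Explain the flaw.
Step 4: Multiply both sides by m/(1-1): nm = 0 × m/(1-1)

Step 4 multiplies both sides by m/(1-1). However, 1-1 = 0, so this is multiplication by m/0, which is undefined. We cannot multiply by an undefined expression.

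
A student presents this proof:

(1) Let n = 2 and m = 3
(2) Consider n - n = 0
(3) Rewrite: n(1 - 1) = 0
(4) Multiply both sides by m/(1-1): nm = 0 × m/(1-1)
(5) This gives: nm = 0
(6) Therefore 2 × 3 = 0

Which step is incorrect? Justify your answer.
Step 4: Multiply both sides by m/(1-1): nm = 0 × m/(1-1)

Step 4 multiplies both sides by m/(1-1). However, 1-1 = 0, so this is multiplication by m/0, which is undefined. We cannot multiply by an undefined expression.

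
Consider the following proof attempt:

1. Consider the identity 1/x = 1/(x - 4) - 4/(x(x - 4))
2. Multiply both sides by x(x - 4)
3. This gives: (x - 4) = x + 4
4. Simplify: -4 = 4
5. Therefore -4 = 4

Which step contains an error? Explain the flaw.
Step 3: This gives: (x - 4) = x + 4

Step 3 makes a sign error when clearing denominators. Multiplying -4/(x(x - 4)) by x(x - 4) gives -4, not +4. The correct result is (x - 4) = x - 4, which is trivially true, not (x - 4) = x + 4. (Step 1 is a valid identity: 1/(x - 4) - 4/(x(x - 4)) = (x - 4)/(x(x - 4)) = 1/x.)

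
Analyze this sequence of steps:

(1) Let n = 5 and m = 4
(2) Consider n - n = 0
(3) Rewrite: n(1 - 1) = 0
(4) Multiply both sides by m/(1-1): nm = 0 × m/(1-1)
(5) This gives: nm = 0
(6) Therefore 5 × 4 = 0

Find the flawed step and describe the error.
Step 4: Multiply both sides by m/(1-1): nm = 0 × m/(1-1)

Step 4 multiplies both sides by m/(1-1). However, 1-1 = 0, so this is multiplication by m/0, which is undefined. We cannot multiply by an undefined expression.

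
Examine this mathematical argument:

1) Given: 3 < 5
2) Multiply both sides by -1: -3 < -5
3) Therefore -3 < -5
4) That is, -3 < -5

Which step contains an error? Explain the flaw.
Step 2: Multiply both sides by -1: -3 < -5

Step 2 multiplies both sides by -1 but fails to reverse the inequality sign. When multiplying (or dividing) an inequality by a negative number, the direction must be reversed. Since 3 < 5, we should get -3 > -5, i.e., -3 > -5.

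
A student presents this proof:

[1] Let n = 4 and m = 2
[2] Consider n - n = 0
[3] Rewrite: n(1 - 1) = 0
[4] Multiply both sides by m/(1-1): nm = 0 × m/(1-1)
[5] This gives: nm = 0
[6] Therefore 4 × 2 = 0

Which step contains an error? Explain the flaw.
Step 4: Multiply both sides by m/(1-1): nm = 0 × m/(1-1)

Step 4 multiplies both sides by m/(1-1). However, 1-1 = 0, so this is multiplication by m/0, which is undefined. We cannot multiply by an undefined expression.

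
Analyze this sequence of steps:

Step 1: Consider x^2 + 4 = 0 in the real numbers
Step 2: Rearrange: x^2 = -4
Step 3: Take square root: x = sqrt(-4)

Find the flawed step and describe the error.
Step 3: Take square root: x = sqrt(-4)

Step 3 takes the square root of -4, which is negative. In the real number system, the square root of a negative number is undefined. The equation x^2 + 4 = 0 has no real solutions. Square roots of negative numbers only exist in the complex numbers.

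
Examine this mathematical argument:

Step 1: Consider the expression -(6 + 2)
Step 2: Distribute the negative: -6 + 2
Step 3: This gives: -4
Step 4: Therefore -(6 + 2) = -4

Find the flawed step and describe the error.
Step 2: Distribute the negative: -6 + 2

Step 2 incorrectly distributes the negative sign. The correct distribution is -(6 + 2) = -6 - 2 = -8. The negative must be applied to both terms, not just the first. The error treats -(6 + 2) as -6 + 2, which equals -4 instead of -8.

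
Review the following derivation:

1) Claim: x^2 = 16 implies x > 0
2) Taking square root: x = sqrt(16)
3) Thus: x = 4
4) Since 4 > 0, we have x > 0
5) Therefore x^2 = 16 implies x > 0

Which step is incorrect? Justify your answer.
Step 2: Taking square root: x = sqrt(16)

Step 2 takes the square root and assumes the positive root only. The equation x^2 = 16 actually has two solutions: x = 4 and x = -4. The proof silently assumes x > 0 without justification, then uses this assumption to conclude x > 0, which is circular. The counterexample x = -4 shows the claim is false.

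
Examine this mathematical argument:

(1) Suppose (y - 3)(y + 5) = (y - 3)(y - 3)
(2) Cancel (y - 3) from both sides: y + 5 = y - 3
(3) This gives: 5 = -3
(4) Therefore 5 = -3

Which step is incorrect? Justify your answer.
Step 2: Cancel (y - 3) from both sides: y + 5 = y - 3

Step 2 cancels (y - 3) from both sides. This is only valid if (y - 3) ≠ 0, i.e., y ≠ 3. When y = 3, both sides equal zero regardless of the other factors. The correct approach requires considering y = 3 as a separate case.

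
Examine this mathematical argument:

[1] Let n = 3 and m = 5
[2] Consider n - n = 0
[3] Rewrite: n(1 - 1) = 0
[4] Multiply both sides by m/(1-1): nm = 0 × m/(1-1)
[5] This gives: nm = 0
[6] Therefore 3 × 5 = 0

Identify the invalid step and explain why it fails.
Step 4: Multiply both sides by m/(1-1): nm = 0 × m/(1-1)

Step 4 multiplies both sides by m/(1-1). However, 1-1 = 0, so this is multiplication by m/0, which is undefined. We cannot multiply by an undefined expression.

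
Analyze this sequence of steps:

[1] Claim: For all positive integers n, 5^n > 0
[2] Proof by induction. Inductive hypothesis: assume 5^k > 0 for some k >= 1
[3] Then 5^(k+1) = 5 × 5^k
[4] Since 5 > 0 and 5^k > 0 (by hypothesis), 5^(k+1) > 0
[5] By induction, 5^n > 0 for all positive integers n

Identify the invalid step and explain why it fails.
Step 5: By induction, 5^n > 0 for all positive integers n

Step 5 concludes the proof by induction, but no base case was ever established. A valid induction proof requires: (1) a base case proving 5^1 > 0, and (2) an inductive step showing IF 5^k > 0 THEN 5^(k+1) > 0. Steps 2-4 correctly establish the inductive step, but without the base case the conclusion in step 5 does not follow.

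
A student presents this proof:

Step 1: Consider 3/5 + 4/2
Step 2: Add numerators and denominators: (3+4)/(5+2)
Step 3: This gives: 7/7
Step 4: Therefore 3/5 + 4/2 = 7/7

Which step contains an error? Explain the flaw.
Step 2: Add numerators and denominators: (3+4)/(5+2)

Step 2 incorrectly adds fractions by separately adding numerators and denominators. This is wrong. The correct method requires a common denominator: 3/5 + 4/2 = (3×2 + 4×5)/(5×2) = 26/10 = 13/5. The method used gives 7/7, which is different.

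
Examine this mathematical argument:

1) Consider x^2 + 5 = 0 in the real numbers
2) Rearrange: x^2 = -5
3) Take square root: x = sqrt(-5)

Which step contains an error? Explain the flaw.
Step 3: Take square root: x = sqrt(-5)

Step 3 takes the square root of -5, which is negative. In the real number system, the square root of a negative number is undefined. The equation x^2 + 5 = 0 has no real solutions. Square roots of negative numbers only exist in the complex numbers.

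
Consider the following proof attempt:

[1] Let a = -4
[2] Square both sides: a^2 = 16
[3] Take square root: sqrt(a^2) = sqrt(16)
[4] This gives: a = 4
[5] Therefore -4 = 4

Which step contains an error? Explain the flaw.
Step 4: This gives: a = 4

Step 4 incorrectly states that sqrt(a^2) = a. The correct identity is sqrt(a^2) = |a|. Since a = -4 < 0, we have sqrt(a^2) = |-4| = 4, not a = -4.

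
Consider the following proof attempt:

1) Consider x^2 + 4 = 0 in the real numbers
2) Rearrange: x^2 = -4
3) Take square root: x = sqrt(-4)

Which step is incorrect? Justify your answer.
Step 3: Take square root: x = sqrt(-4)

Step 3 takes the square root of -4, which is negative. In the real number system, the square root of a negative number is undefined. The equation x^2 + 4 = 0 has no real solutions. Square roots of negative numbers only exist in the complex numbers.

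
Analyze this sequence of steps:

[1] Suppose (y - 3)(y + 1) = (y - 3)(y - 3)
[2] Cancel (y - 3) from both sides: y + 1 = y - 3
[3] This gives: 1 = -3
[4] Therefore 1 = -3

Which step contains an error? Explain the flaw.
Step 2: Cancel (y - 3) from both sides: y + 1 = y - 3

Step 2 cancels (y - 3) from both sides. This is only valid if (y - 3) ≠ 0, i.e., y ≠ 3. When y = 3, both sides equal zero regardless of the other factors. The correct approach requires considering y = 3 as a separate case.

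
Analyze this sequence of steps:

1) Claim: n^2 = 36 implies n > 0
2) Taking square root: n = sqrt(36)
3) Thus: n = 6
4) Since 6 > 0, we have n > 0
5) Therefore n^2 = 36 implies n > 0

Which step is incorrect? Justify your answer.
Step 2: Taking square root: n = sqrt(36)

Step 2 takes the square root and assumes the positive root only. The equation n^2 = 36 actually has two solutions: n = 6 and n = -6. The proof silently assumes n > 0 without justification, then uses this assumption to conclude n > 0, which is circular. The counterexample n = -6 shows the claim is false.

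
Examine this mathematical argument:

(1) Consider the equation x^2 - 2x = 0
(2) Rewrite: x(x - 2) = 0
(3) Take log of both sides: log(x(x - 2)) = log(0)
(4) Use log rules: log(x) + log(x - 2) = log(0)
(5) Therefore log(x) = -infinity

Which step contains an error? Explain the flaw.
Step 3: Take log of both sides: log(x(x - 2)) = log(0)

Step 3 takes the logarithm of both sides, resulting in log(0) on the right side. The logarithm is only defined for positive numbers; log(0) is undefined (approaches negative infinity). This operation is invalid.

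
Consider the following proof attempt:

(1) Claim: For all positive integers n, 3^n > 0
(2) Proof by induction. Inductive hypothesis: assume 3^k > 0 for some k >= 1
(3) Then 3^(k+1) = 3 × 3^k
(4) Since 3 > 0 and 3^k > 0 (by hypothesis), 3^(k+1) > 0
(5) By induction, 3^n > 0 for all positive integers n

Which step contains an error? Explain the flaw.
Step 5: By induction, 3^n > 0 for all positive integers n

Step 5 concludes the proof by induction, but no base case was ever established. A valid induction proof requires: (1) a base case proving 3^1 > 0, and (2) an inductive step showing IF 3^k > 0 THEN 3^(k+1) > 0. Steps 2-4 correctly establish the inductive step, but without the base case the conclusion in step 5 does not follow.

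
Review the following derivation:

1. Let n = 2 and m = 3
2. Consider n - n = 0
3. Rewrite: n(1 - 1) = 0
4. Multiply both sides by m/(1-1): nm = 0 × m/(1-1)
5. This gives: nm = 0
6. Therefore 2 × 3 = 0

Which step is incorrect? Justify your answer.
Step 4: Multiply both sides by m/(1-1): nm = 0 × m/(1-1)

Step 4 multiplies both sides by m/(1-1). However, 1-1 = 0, so this is multiplication by m/0, which is undefined. We cannot multiply by an undefined expression.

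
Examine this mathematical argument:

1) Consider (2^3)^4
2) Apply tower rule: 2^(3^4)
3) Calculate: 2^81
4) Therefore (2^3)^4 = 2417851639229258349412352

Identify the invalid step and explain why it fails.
Step 2: Apply tower rule: 2^(3^4)

Step 2 incorrectly states that (a^b)^c = a^(b^c). The correct rule is (a^b)^c = a^(b×c). The actual value is (2^3)^4 = 2^12 = 4096, not 2^81 = 2417851639229258349412352.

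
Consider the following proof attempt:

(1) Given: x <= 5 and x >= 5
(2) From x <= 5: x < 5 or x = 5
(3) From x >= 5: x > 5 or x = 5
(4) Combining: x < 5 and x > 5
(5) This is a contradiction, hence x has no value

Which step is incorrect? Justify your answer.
Step 4: Combining: x < 5 and x > 5

Step 4 incorrectly combines the conditions. From x <= 5 and x >= 5, the intersection is x = 5. The error treats the 'or' cases as 'and' requirements. The correct conclusion is that x = 5 is the unique solution, not that no solution exists.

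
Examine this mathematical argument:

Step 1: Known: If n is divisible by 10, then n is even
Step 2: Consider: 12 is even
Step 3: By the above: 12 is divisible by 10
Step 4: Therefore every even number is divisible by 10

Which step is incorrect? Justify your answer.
Step 3: By the above: 12 is divisible by 10

Step 3 commits the fallacy of affirming the consequent. The known fact 'divisible by 10 → even' does NOT imply 'even → divisible by 10'. That would be the converse, which is false. For example, 12 is even but 12 ÷ 10 = 1.20, which is not an integer.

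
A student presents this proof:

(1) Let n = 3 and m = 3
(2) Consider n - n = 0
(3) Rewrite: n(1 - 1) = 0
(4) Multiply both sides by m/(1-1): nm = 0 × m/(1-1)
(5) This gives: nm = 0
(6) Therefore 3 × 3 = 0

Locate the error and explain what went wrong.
Step 4: Multiply both sides by m/(1-1): nm = 0 × m/(1-1)

Step 4 multiplies both sides by m/(1-1). However, 1-1 = 0, so this is multiplication by m/0, which is undefined. We cannot multiply by an undefined expression.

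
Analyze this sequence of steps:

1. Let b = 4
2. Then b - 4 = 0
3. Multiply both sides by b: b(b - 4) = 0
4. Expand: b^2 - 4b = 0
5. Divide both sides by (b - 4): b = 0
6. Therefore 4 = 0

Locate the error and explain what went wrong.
Step 5: Divide both sides by (b - 4): b = 0

Step 5 divides both sides by (b - 4). However, since b = 4, we have (b - 4) = 0. Division by zero is undefined, making this step invalid.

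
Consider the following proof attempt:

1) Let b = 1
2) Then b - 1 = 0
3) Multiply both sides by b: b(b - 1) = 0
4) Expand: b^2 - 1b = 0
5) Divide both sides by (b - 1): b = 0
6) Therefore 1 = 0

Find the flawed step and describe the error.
Step 5: Divide both sides by (b - 1): b = 0

Step 5 divides both sides by (b - 1). However, since b = 1, we have (b - 1) = 0. Division by zero is undefined, making this step invalid.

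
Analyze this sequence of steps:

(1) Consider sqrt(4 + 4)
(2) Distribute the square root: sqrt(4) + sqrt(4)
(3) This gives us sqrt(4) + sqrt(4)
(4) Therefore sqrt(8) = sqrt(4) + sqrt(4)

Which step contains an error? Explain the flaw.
Step 2: Distribute the square root: sqrt(4) + sqrt(4)

Step 2 incorrectly 'distributes' the square root over addition. The square root function does not distribute: sqrt(a + b) ≠ sqrt(a) + sqrt(b). In fact, sqrt(4 + 4) = sqrt(8) ≈ 2.8284, while sqrt(4) + sqrt(4) ≈ 4.0000.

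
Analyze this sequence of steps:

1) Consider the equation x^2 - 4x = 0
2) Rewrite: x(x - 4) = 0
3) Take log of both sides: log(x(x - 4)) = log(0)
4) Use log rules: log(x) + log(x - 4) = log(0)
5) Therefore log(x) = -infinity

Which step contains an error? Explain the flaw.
Step 3: Take log of both sides: log(x(x - 4)) = log(0)

Step 3 takes the logarithm of both sides, resulting in log(0) on the right side. The logarithm is only defined for positive numbers; log(0) is undefined (approaches negative infinity). This operation is invalid.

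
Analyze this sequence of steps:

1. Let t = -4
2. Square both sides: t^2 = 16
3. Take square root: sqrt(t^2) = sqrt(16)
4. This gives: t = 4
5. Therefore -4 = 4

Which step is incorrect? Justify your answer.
Step 4: This gives: t = 4

Step 4 incorrectly states that sqrt(t^2) = t. The correct identity is sqrt(t^2) = |t|. Since t = -4 < 0, we have sqrt(t^2) = |-4| = 4, not t = -4.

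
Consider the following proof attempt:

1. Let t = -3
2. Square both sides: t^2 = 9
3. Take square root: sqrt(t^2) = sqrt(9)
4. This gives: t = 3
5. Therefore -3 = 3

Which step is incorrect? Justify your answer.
Step 4: This gives: t = 3

Step 4 incorrectly states that sqrt(t^2) = t. The correct identity is sqrt(t^2) = |t|. Since t = -3 < 0, we have sqrt(t^2) = |-3| = 3, not t = -3.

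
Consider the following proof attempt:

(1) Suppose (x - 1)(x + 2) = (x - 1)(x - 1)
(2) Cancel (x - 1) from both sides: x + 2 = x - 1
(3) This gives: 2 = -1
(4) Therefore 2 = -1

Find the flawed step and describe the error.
Step 2: Cancel (x - 1) from both sides: x + 2 = x - 1

Step 2 cancels (x - 1) from both sides. This is only valid if (x - 1) ≠ 0, i.e., x ≠ 1. When x = 1, both sides equal zero regardless of the other factors. The correct approach requires considering x = 1 as a separate case.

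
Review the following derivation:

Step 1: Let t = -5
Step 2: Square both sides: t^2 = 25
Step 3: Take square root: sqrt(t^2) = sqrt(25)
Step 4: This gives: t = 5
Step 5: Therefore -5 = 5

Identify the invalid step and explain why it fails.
Step 4: This gives: t = 5

Step 4 incorrectly states that sqrt(t^2) = t. The correct identity is sqrt(t^2) = |t|. Since t = -5 < 0, we have sqrt(t^2) = |-5| = 5, not t = -5.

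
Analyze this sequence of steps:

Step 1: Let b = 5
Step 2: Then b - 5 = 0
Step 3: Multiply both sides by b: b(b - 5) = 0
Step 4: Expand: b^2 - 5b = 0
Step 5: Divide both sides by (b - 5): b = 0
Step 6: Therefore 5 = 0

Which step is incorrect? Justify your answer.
Step 5: Divide both sides by (b - 5): b = 0

Step 5 divides both sides by (b - 5). However, since b = 5, we have (b - 5) = 0. Division by zero is undefined, making this step invalid.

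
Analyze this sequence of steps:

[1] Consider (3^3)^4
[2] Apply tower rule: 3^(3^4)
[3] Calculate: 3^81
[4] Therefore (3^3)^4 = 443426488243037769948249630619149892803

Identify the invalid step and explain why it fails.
Step 2: Apply tower rule: 3^(3^4)

Step 2 incorrectly states that (a^b)^c = a^(b^c). The correct rule is (a^b)^c = a^(b×c). The actual value is (3^3)^4 = 3^12 = 531441, not 3^81 = 443426488243037769948249630619149892803.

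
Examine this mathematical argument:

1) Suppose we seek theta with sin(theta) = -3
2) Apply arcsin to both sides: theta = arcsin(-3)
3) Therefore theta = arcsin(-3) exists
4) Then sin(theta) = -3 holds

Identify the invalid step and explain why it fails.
Step 2: Apply arcsin to both sides: theta = arcsin(-3)

Step 2 applies arcsin to -3. However, arcsin(x) is only defined for x in [-1, 1] because sin(theta) can only produce values in that range. Since |-3| > 1, arcsin(-3) is undefined. There is no angle whose sine equals -3.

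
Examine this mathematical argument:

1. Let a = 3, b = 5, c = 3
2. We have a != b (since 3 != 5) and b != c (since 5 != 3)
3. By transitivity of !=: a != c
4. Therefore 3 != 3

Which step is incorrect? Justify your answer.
Step 3: By transitivity of !=: a != c

Step 3 incorrectly applies transitivity to the '!=' relation. Transitivity states: if a R b and b R c, then a R c. However, '!=' is not transitive. Counterexample: 3 != 5 and 5 != 3, but 3 = 3 (both equal 3). Transitivity holds for relations like <, <=, =, but not for !=.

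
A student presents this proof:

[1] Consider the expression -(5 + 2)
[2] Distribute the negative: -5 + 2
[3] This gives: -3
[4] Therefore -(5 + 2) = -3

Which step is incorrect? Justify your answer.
Step 2: Distribute the negative: -5 + 2

Step 2 incorrectly distributes the negative sign. The correct distribution is -(5 + 2) = -5 - 2 = -7. The negative must be applied to both terms, not just the first. The error treats -(5 + 2) as -5 + 2, which equals -3 instead of -7.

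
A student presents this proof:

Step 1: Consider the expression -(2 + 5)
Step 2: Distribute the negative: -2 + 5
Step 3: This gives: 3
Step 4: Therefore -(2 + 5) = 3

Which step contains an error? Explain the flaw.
Step 2: Distribute the negative: -2 + 5

Step 2 incorrectly distributes the negative sign. The correct distribution is -(2 + 5) = -2 - 5 = -7. The negative must be applied to both terms, not just the first. The error treats -(2 + 5) as -2 + 5, which equals 3 instead of -7.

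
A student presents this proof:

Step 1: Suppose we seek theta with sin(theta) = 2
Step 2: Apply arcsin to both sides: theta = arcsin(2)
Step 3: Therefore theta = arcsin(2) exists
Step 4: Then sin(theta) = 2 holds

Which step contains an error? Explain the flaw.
Step 2: Apply arcsin to both sides: theta = arcsin(2)

Step 2 applies arcsin to 2. However, arcsin(x) is only defined for x in [-1, 1] because sin(theta) can only produce values in that range. Since |2| > 1, arcsin(2) is undefined. There is no angle whose sine equals 2.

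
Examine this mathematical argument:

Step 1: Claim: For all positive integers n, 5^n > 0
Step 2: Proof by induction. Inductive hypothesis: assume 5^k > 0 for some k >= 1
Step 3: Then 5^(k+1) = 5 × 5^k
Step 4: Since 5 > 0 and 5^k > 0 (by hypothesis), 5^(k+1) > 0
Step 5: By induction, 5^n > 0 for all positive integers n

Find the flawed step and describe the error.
Step 5: By induction, 5^n > 0 for all positive integers n

Step 5 concludes the proof by induction, but no base case was ever established. A valid induction proof requires: (1) a base case proving 5^1 > 0, and (2) an inductive step showing IF 5^k > 0 THEN 5^(k+1) > 0. Steps 2-4 correctly establish the inductive step, but without the base case the conclusion in step 5 does not follow.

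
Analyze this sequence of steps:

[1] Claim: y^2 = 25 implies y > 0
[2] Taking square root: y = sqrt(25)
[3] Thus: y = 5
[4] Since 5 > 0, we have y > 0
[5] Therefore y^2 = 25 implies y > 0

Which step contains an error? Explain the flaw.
Step 2: Taking square root: y = sqrt(25)

Step 2 takes the square root and assumes the positive root only. The equation y^2 = 25 actually has two solutions: y = 5 and y = -5. The proof silently assumes y > 0 without justification, then uses this assumption to conclude y > 0, which is circular. The counterexample y = -5 shows the claim is false.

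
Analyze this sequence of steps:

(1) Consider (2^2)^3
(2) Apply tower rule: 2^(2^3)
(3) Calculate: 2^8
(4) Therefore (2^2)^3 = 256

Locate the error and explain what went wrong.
Step 2: Apply tower rule: 2^(2^3)

Step 2 incorrectly states that (a^b)^c = a^(b^c). The correct rule is (a^b)^c = a^(b×c). The actual value is (2^2)^3 = 2^6 = 64, not 2^8 = 256.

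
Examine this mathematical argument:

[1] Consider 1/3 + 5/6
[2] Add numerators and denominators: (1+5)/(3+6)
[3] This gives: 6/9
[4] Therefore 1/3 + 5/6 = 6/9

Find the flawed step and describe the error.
Step 2: Add numerators and denominators: (1+5)/(3+6)

Step 2 incorrectly adds fractions by separately adding numerators and denominators. This is wrong. The correct method requires a common denominator: 1/3 + 5/6 = (1×6 + 5×3)/(3×6) = 21/18 = 7/6. The method used gives 6/9, which is different.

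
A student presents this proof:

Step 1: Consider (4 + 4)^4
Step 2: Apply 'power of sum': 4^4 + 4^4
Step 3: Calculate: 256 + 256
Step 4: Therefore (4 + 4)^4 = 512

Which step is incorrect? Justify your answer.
Step 2: Apply 'power of sum': 4^4 + 4^4

Step 2 incorrectly applies a non-existent rule '(a+b)^n = a^n + b^n'. This is false in general. The correct expansion uses the binomial theorem. The actual value is (4 + 4)^4 = 8^4 = 4096, not 512.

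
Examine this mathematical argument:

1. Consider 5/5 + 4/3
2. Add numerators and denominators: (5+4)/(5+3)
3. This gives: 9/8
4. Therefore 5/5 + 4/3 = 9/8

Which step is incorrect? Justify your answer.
Step 2: Add numerators and denominators: (5+4)/(5+3)

Step 2 incorrectly adds fractions by separately adding numerators and denominators. This is wrong. The correct method requires a common denominator: 5/5 + 4/3 = (5×3 + 4×5)/(5×3) = 35/15 = 7/3. The method used gives 9/8, which is different.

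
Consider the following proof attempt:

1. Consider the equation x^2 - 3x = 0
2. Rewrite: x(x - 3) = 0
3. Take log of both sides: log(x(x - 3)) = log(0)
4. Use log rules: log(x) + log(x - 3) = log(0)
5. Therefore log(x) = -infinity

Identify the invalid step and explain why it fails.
Step 3: Take log of both sides: log(x(x - 3)) = log(0)

Step 3 takes the logarithm of both sides, resulting in log(0) on the right side. The logarithm is only defined for positive numbers; log(0) is undefined (approaches negative infinity). This operation is invalid.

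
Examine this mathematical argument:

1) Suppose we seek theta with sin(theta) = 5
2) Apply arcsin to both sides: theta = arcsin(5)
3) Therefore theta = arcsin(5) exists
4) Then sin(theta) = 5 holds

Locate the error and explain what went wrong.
Step 2: Apply arcsin to both sides: theta = arcsin(5)

Step 2 applies arcsin to 5. However, arcsin(x) is only defined for x in [-1, 1] because sin(theta) can only produce values in that range. Since |5| > 1, arcsin(5) is undefined. There is no angle whose sine equals 5.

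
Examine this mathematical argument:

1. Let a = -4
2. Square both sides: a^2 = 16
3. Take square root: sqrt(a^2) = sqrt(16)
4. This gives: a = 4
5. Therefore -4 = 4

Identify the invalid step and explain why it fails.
Step 4: This gives: a = 4

Step 4 incorrectly states that sqrt(a^2) = a. The correct identity is sqrt(a^2) = |a|. Since a = -4 < 0, we have sqrt(a^2) = |-4| = 4, not a = -4.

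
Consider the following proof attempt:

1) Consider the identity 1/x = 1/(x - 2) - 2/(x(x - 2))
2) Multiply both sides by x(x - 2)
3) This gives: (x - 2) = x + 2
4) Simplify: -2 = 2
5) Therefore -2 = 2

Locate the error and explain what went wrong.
Step 3: This gives: (x - 2) = x + 2

Step 3 makes a sign error when clearing denominators. Multiplying -2/(x(x - 2)) by x(x - 2) gives -2, not +2. The correct result is (x - 2) = x - 2, which is trivially true, not (x - 2) = x + 2. (Step 1 is a valid identity: 1/(x - 2) - 2/(x(x - 2)) = (x - 2)/(x(x - 2)) = 1/x.)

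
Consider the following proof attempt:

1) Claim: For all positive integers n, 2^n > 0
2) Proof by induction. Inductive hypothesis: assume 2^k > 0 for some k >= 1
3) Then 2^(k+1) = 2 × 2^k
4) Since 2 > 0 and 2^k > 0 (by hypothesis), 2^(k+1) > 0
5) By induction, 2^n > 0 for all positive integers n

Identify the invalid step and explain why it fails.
Step 5: By induction, 2^n > 0 for all positive integers n

Step 5 concludes the proof by induction, but no base case was ever established. A valid induction proof requires: (1) a base case proving 2^1 > 0, and (2) an inductive step showing IF 2^k > 0 THEN 2^(k+1) > 0. Steps 2-4 correctly establish the inductive step, but without the base case the conclusion in step 5 does not follow.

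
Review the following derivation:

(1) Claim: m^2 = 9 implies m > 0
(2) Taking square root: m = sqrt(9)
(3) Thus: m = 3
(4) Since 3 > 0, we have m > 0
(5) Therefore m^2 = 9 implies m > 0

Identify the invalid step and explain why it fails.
Step 2: Taking square root: m = sqrt(9)

Step 2 takes the square root and assumes the positive root only. The equation m^2 = 9 actually has two solutions: m = 3 and m = -3. The proof silently assumes m > 0 without justification, then uses this assumption to conclude m > 0, which is circular. The counterexample m = -3 shows the claim is false.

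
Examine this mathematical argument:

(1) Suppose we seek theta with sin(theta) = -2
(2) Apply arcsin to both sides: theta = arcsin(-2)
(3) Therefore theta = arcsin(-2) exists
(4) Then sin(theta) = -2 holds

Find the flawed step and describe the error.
Step 2: Apply arcsin to both sides: theta = arcsin(-2)

Step 2 applies arcsin to -2. However, arcsin(x) is only defined for x in [-1, 1] because sin(theta) can only produce values in that range. Since |-2| > 1, arcsin(-2) is undefined. There is no angle whose sine equals -2.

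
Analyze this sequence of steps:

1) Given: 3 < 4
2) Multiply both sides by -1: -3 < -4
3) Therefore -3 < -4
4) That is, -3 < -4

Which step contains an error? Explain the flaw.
Step 2: Multiply both sides by -1: -3 < -4

Step 2 multiplies both sides by -1 but fails to reverse the inequality sign. When multiplying (or dividing) an inequality by a negative number, the direction must be reversed. Since 3 < 4, we should get -3 > -4, i.e., -3 > -4.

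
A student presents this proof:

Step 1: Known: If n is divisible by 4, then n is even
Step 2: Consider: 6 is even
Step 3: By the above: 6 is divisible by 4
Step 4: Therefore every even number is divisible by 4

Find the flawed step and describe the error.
Step 3: By the above: 6 is divisible by 4

Step 3 commits the fallacy of affirming the consequent. The known fact 'divisible by 4 → even' does NOT imply 'even → divisible by 4'. That would be the converse, which is false. For example, 6 is even but 6 ÷ 4 = 1.50, which is not an integer.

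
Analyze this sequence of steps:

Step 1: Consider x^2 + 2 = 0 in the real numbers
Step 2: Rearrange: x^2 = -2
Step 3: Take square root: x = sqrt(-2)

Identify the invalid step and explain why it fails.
Step 3: Take square root: x = sqrt(-2)

Step 3 takes the square root of -2, which is negative. In the real number system, the square root of a negative number is undefined. The equation x^2 + 2 = 0 has no real solutions. Square roots of negative numbers only exist in the complex numbers.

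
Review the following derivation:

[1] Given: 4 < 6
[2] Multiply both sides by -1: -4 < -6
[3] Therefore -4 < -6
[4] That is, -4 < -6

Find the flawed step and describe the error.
Step 2: Multiply both sides by -1: -4 < -6

Step 2 multiplies both sides by -1 but fails to reverse the inequality sign. When multiplying (or dividing) an inequality by a negative number, the direction must be reversed. Since 4 < 6, we should get -4 > -6, i.e., -4 > -6.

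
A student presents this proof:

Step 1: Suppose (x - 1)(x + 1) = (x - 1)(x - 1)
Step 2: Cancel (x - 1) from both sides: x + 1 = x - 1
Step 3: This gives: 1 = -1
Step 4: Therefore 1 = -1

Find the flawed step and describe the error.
Step 2: Cancel (x - 1) from both sides: x + 1 = x - 1

Step 2 cancels (x - 1) from both sides. This is only valid if (x - 1) ≠ 0, i.e., x ≠ 1. When x = 1, both sides equal zero regardless of the other factors. The correct approach requires considering x = 1 as a separate case.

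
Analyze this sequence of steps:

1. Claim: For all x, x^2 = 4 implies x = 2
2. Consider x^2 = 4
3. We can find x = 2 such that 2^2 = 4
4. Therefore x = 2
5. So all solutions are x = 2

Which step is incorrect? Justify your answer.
Step 4: Therefore x = 2

Step 4 incorrectly concludes that x = 2 is the only solution. The proof shows that x = 2 is A solution (existence), but does not show it is the ONLY solution (uniqueness). In fact, x = -2 is also a solution since (-2)^2 = 4. Finding one solution doesn't prove there are no others.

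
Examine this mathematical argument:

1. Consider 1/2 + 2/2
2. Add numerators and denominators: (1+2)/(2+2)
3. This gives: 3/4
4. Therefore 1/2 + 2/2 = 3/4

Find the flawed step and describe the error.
Step 2: Add numerators and denominators: (1+2)/(2+2)

Step 2 incorrectly adds fractions by separately adding numerators and denominators. This is wrong. The correct method requires a common denominator: 1/2 + 2/2 = (1×2 + 2×2)/(2×2) = 6/4 = 3/2. The method used gives 3/4, which is different.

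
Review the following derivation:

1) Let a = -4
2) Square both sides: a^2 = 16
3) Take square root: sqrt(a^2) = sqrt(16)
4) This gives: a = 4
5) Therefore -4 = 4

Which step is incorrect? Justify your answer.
Step 4: This gives: a = 4

Step 4 incorrectly states that sqrt(a^2) = a. The correct identity is sqrt(a^2) = |a|. Since a = -4 < 0, we have sqrt(a^2) = |-4| = 4, not a = -4.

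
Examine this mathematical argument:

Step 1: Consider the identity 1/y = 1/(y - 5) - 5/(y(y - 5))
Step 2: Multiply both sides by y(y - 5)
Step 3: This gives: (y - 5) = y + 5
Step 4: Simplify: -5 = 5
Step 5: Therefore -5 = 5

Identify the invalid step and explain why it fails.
Step 3: This gives: (y - 5) = y + 5

Step 3 makes a sign error when clearing denominators. Multiplying -5/(y(y - 5)) by y(y - 5) gives -5, not +5. The correct result is (y - 5) = y - 5, which is trivially true, not (y - 5) = y + 5. (Step 1 is a valid identity: 1/(y - 5) - 5/(y(y - 5)) = (y - 5)/(y(y - 5)) = 1/y.)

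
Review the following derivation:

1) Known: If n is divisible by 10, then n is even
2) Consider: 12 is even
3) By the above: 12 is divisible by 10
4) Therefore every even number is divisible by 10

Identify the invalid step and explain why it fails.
Step 3: By the above: 12 is divisible by 10

Step 3 commits the fallacy of affirming the consequent. The known fact 'divisible by 10 → even' does NOT imply 'even → divisible by 10'. That would be the converse, which is false. For example, 12 is even but 12 ÷ 10 = 1.20, which is not an integer.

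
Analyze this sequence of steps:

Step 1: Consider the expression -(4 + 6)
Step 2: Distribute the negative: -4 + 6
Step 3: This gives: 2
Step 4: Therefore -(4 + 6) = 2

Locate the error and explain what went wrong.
Step 2: Distribute the negative: -4 + 6

Step 2 incorrectly distributes the negative sign. The correct distribution is -(4 + 6) = -4 - 6 = -10. The negative must be applied to both terms, not just the first. The error treats -(4 + 6) as -4 + 6, which equals 2 instead of -10.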